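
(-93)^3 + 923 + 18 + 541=-802875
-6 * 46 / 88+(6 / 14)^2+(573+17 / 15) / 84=188327 / 48510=3.88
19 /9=2.11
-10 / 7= -1.43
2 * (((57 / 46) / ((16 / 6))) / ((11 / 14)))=1197 / 1012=1.18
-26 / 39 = -2 / 3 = -0.67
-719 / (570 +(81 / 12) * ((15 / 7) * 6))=-10066 / 9195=-1.09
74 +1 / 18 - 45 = 523 / 18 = 29.06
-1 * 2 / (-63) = 2 / 63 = 0.03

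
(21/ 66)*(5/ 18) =0.09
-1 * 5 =-5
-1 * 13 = -13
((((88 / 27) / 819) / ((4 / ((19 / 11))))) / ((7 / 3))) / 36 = 19 / 928746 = 0.00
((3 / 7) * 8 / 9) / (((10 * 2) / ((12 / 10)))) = 4 / 175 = 0.02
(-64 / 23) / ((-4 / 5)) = 3.48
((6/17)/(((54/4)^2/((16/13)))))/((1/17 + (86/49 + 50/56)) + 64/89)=2232832/3209351301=0.00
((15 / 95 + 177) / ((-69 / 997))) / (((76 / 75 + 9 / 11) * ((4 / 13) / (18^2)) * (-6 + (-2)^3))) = 485892660825 / 4622149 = 105122.67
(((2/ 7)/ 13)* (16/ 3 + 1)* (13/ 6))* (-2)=-38/ 63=-0.60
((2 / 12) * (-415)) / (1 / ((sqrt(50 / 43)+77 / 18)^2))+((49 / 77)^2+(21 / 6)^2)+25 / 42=-94371380185 / 70802424 -159775 * sqrt(86) / 2322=-1970.99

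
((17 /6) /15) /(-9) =-17 /810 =-0.02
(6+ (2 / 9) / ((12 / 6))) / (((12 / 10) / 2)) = 275 / 27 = 10.19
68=68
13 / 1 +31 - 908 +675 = -189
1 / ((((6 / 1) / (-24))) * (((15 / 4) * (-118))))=8 / 885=0.01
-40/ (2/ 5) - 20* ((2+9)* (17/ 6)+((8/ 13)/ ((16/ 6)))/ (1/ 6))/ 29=-138490/ 1131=-122.45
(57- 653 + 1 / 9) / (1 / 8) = -42904 / 9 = -4767.11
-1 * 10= -10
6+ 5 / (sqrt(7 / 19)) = 14.24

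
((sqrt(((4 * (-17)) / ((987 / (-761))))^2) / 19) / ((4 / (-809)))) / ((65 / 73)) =-764020409 / 1218945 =-626.79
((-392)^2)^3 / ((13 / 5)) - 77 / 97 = 1759779040129186839 / 1261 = 1395542458468823.82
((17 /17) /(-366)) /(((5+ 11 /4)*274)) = -1 /777201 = -0.00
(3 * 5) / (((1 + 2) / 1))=5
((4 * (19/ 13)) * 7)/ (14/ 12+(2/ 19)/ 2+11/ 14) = 53067/ 2600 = 20.41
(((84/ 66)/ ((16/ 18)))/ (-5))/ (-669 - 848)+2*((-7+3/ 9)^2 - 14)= 182890087/ 3003660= 60.89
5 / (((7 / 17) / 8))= 680 / 7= 97.14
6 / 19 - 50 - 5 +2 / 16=-8293 / 152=-54.56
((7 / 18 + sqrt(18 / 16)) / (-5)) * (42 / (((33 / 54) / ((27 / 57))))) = -5103 * sqrt(2) / 1045 - 2646 / 1045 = -9.44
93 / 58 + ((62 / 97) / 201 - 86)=-95434219 / 1130826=-84.39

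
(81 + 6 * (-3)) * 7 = 441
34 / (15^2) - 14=-3116 / 225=-13.85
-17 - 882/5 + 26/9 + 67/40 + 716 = 189779/360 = 527.16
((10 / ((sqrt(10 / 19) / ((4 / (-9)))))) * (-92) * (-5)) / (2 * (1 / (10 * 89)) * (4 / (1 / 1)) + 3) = -818800 * sqrt(190) / 12051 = -936.55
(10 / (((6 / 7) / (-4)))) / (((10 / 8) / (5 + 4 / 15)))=-8848 / 45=-196.62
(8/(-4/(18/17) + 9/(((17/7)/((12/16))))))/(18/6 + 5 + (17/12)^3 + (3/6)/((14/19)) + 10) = -59222016/159059797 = -0.37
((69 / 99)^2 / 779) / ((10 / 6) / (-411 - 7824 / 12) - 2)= -562327 / 1804965591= -0.00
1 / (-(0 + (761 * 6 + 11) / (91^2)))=-8281 / 4577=-1.81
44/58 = 22/29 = 0.76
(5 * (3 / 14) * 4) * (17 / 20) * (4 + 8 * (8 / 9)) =850 / 21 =40.48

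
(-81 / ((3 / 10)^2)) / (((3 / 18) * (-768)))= 225 / 32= 7.03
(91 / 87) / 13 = 7 / 87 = 0.08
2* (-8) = -16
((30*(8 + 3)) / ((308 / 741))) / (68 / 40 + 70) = 18525 / 1673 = 11.07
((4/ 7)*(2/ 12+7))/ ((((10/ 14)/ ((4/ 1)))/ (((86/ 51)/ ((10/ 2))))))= 29584/ 3825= 7.73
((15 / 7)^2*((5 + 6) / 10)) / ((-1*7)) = -495 / 686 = -0.72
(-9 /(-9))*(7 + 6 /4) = 17 /2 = 8.50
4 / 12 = 1 / 3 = 0.33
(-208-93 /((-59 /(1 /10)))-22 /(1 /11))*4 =-530814 /295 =-1799.37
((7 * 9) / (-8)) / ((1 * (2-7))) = 63 / 40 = 1.58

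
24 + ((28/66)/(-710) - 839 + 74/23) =-218730926/269445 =-811.78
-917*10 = -9170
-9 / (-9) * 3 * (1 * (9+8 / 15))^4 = 418161601 / 16875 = 24779.95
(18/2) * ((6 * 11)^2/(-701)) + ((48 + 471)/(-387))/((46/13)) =-234213085/4159734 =-56.30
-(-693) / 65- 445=-28232 / 65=-434.34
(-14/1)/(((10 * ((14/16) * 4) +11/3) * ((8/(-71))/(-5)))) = -7455/464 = -16.07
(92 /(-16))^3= -12167 /64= -190.11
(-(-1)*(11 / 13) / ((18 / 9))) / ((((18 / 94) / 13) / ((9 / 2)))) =517 / 4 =129.25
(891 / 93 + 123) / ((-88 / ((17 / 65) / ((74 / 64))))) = -55896 / 164021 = -0.34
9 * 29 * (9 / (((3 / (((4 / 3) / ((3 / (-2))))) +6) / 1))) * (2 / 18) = 696 / 7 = 99.43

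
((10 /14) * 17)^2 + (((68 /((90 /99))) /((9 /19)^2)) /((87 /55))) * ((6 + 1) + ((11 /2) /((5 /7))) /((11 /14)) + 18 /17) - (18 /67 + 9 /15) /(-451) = 68015812782892 /17390034585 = 3911.19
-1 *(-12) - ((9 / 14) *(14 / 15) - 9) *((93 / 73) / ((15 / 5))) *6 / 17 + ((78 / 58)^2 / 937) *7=64897799259 / 4889645485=13.27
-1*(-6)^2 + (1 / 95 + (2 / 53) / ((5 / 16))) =-180599 / 5035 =-35.87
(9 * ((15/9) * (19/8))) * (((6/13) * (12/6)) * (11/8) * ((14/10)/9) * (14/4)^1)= 10241/416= 24.62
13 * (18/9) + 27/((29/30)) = 1564/29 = 53.93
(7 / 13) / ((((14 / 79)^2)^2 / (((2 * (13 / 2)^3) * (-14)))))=-6582563689 / 1568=-4198063.58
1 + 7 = 8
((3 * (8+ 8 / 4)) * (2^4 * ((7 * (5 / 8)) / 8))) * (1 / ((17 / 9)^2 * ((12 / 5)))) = 70875 / 2312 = 30.66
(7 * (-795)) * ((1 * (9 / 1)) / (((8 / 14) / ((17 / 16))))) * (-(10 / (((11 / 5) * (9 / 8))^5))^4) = 3792370223022080000000000000000000000000 / 302928495406381804033036540942346736963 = 12.52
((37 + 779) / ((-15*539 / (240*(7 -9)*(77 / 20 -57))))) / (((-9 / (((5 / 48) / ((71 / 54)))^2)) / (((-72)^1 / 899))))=-351300240 / 2442672001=-0.14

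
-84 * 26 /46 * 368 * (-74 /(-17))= -1292928 /17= -76054.59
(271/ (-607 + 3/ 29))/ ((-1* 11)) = 7859/ 193600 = 0.04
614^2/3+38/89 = 125665.76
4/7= 0.57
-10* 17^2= -2890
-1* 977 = -977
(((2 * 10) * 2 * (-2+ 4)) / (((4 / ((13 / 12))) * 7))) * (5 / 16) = 325 / 336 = 0.97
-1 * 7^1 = -7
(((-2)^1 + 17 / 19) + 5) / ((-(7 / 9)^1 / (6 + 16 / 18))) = -4588 / 133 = -34.50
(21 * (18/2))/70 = 27/10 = 2.70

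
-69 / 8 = -8.62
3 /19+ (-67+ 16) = -966 /19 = -50.84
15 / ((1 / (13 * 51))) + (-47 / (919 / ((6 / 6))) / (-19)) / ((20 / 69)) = 3472996143 / 349220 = 9945.01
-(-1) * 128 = 128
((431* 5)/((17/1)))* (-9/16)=-19395/272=-71.31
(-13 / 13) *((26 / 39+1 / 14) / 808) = -31 / 33936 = -0.00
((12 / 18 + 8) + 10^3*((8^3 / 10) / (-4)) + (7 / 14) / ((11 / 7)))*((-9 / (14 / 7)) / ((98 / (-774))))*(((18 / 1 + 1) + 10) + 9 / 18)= -8261047899 / 616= -13410792.04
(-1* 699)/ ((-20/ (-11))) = -7689/ 20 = -384.45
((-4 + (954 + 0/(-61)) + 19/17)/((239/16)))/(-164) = -64676/166583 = -0.39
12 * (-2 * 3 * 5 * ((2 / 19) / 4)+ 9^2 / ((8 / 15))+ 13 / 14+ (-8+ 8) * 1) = 485229 / 266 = 1824.17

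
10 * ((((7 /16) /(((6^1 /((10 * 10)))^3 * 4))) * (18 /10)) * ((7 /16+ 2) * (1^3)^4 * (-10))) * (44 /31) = -78203125 /248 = -315335.18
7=7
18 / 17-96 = -1614 / 17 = -94.94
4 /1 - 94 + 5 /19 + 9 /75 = -42568 /475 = -89.62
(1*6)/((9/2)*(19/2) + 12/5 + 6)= 40/341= 0.12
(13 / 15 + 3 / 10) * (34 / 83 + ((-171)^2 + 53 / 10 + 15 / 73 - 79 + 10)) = 12375229139 / 363540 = 34040.90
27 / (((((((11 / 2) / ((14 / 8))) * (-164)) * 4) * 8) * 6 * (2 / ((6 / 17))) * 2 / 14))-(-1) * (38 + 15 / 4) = 163888469 / 3925504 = 41.75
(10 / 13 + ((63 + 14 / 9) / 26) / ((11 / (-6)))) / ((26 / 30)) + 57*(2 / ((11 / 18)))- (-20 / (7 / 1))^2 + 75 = 23019342 / 91091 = 252.71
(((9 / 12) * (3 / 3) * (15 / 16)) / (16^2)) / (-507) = -15 / 2768896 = -0.00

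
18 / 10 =9 / 5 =1.80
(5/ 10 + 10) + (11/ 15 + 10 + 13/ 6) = 117/ 5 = 23.40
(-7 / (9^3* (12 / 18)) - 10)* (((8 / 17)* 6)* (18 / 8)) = -9734 / 153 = -63.62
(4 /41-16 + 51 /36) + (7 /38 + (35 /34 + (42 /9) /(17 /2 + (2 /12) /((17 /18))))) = -596986643 /46880220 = -12.73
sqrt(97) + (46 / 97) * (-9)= -414 / 97 + sqrt(97)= 5.58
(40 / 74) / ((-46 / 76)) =-760 / 851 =-0.89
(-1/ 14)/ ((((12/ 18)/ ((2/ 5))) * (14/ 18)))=-27/ 490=-0.06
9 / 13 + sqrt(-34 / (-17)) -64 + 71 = sqrt(2) + 100 / 13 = 9.11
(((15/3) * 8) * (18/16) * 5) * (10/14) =1125/7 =160.71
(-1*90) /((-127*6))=15 /127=0.12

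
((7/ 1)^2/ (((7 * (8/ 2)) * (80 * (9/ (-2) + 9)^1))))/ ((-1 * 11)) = -7/ 15840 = -0.00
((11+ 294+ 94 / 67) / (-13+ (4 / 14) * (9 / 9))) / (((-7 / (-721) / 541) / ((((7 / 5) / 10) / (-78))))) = 18684311961 / 7751900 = 2410.29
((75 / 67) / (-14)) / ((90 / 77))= -55 / 804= -0.07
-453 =-453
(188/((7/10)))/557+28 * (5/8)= 140225/7798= 17.98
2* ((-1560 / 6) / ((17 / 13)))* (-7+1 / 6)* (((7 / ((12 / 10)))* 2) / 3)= 4850300 / 459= 10567.10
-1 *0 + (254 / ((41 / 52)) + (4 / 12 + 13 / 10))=398249 / 1230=323.78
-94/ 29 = -3.24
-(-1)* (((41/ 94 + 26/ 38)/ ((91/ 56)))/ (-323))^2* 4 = 256256064/ 14060302585849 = 0.00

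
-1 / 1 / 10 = -1 / 10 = -0.10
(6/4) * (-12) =-18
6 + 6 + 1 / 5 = 61 / 5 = 12.20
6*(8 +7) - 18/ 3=84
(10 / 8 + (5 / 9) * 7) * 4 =185 / 9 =20.56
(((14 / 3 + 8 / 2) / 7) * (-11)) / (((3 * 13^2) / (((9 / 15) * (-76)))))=1672 / 1365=1.22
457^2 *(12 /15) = 835396 /5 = 167079.20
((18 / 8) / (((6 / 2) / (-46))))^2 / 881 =4761 / 3524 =1.35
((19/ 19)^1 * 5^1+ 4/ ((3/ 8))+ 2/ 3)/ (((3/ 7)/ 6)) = 686/ 3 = 228.67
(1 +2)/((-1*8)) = -3/8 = -0.38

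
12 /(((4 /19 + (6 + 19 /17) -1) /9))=8721 /511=17.07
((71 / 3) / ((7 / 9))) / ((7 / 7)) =213 / 7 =30.43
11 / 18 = 0.61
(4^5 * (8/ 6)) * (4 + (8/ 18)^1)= 163840/ 27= 6068.15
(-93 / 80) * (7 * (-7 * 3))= 13671 / 80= 170.89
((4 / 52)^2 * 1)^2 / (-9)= -1 / 257049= -0.00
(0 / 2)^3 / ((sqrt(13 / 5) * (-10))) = 0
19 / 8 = 2.38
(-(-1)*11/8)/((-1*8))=-11/64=-0.17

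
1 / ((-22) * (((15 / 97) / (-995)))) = 19303 / 66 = 292.47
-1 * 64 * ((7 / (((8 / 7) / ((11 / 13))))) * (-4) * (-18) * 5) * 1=-1552320 / 13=-119409.23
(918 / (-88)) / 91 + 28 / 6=54679 / 12012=4.55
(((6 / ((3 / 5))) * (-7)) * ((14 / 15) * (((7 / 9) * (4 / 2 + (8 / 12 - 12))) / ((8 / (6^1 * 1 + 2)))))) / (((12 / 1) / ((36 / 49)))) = 784 / 27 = 29.04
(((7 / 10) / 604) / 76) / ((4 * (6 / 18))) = 21 / 1836160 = 0.00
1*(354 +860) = 1214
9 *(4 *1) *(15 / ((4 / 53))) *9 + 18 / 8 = 64397.25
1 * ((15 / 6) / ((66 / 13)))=65 / 132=0.49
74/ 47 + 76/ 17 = 4830/ 799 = 6.05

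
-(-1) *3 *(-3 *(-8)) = 72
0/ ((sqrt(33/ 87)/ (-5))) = 0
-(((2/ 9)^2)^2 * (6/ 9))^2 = -1024/ 387420489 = -0.00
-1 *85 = -85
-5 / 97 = -0.05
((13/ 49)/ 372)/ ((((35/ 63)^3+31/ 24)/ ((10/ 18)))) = 3510/ 12961627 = 0.00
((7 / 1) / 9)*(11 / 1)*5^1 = 385 / 9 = 42.78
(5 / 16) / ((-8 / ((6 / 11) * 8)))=-15 / 88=-0.17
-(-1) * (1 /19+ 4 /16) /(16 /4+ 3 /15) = 0.07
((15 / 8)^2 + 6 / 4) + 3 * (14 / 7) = 11.02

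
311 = 311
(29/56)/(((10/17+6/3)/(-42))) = -1479/176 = -8.40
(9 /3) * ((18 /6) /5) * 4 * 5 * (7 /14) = 18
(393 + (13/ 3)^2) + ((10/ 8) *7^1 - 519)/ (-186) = 925211/ 2232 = 414.52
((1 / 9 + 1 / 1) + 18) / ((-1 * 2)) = -86 / 9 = -9.56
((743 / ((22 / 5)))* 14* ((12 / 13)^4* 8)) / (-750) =-143797248 / 7854275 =-18.31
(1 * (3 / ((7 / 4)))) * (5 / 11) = 60 / 77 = 0.78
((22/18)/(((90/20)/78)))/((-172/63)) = -1001/129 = -7.76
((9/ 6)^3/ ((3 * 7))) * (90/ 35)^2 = 729/ 686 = 1.06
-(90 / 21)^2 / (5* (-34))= 90 / 833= 0.11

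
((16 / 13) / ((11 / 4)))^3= 262144 / 2924207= 0.09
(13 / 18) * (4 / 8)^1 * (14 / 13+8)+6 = 167 / 18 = 9.28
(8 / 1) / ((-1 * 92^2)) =-1 / 1058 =-0.00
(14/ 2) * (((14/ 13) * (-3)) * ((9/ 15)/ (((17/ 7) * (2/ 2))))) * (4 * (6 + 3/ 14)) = -153468/ 1105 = -138.89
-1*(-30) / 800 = 0.04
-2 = -2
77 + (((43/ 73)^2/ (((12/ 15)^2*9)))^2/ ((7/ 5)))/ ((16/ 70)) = 362794828797241/ 4710927403008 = 77.01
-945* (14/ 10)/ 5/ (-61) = 1323/ 305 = 4.34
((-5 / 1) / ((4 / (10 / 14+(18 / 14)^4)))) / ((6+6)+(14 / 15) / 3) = -465525 / 1330154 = -0.35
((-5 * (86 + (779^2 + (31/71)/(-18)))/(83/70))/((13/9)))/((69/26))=-667651.47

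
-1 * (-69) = 69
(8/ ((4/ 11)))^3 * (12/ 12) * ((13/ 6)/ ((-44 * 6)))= -1573/ 18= -87.39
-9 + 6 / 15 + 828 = 4097 / 5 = 819.40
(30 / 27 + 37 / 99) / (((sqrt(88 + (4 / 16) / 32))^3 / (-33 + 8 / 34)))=-27948032 * sqrt(22530) / 71191026225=-0.06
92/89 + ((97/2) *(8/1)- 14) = 33378/89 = 375.03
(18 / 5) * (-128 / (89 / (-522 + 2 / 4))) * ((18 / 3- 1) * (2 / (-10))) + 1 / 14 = -16821059 / 6230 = -2700.01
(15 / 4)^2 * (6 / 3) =225 / 8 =28.12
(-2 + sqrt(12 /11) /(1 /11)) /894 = 0.01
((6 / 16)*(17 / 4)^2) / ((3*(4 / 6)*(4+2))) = 0.56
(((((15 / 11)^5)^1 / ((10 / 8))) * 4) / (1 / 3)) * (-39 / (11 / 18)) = -5117580000 / 1771561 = -2888.74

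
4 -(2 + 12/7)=2/7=0.29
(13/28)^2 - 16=-12375/784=-15.78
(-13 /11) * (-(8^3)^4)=893353197568 /11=81213927051.64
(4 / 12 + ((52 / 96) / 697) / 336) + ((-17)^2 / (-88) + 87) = 5196486431 / 61826688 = 84.05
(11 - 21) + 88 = 78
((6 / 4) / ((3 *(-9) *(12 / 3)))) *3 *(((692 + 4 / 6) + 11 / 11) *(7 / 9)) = -22.48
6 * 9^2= 486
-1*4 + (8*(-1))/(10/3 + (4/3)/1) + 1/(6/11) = -163/42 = -3.88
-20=-20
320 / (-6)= -160 / 3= -53.33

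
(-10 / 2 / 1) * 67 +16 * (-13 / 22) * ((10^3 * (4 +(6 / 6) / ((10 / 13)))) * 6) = -3310885 / 11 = -300989.55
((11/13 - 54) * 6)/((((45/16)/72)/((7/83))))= -3714816/5395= -688.57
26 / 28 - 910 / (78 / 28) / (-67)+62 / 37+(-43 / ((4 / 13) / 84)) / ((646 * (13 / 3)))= 55260508 / 16815057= 3.29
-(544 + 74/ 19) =-10410/ 19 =-547.89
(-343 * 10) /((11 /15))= -51450 /11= -4677.27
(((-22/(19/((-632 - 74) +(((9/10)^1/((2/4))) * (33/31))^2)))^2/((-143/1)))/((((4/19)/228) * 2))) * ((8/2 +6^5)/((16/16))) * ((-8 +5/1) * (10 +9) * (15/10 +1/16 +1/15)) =2088612446791351324701/1154401250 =1809260382203.63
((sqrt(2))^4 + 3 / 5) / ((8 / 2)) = 23 / 20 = 1.15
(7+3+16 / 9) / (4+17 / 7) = 742 / 405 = 1.83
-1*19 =-19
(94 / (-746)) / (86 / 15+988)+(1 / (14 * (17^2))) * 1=676877 / 5623877287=0.00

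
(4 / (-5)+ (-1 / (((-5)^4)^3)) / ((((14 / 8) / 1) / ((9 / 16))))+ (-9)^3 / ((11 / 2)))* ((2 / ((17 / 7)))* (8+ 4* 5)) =-140377343751386 / 45654296875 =-3074.79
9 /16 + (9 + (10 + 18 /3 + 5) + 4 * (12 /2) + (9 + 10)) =1177 /16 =73.56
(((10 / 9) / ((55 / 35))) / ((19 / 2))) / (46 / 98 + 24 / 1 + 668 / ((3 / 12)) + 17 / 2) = 13720 / 498628647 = 0.00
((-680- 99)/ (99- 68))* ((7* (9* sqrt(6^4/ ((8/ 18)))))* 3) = -7950474/ 31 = -256466.90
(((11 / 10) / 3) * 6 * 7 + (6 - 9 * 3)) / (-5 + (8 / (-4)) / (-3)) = 84 / 65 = 1.29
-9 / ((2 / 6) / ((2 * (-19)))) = 1026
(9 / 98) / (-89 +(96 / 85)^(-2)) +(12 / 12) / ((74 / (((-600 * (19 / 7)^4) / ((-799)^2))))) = -0.00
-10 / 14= -5 / 7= -0.71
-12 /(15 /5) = -4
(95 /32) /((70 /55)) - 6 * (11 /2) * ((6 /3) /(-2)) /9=8063 /1344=6.00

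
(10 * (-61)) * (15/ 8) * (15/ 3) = -22875/ 4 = -5718.75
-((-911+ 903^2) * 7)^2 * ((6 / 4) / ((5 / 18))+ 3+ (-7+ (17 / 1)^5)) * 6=-1384657665616949983392 / 5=-276931533123389996678.40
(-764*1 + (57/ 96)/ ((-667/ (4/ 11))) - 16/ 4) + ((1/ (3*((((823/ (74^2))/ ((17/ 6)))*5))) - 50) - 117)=-2029777586249/ 2173806360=-933.74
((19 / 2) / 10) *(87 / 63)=551 / 420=1.31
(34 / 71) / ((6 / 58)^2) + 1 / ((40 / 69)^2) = 48792679 / 1022400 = 47.72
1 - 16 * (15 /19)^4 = -679679 /130321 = -5.22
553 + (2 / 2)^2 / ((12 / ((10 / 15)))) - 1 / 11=109487 / 198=552.96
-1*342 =-342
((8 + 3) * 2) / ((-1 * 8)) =-11 / 4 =-2.75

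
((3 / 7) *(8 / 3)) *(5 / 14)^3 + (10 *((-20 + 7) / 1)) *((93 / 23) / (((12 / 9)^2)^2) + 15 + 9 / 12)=-15648113485 / 7068544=-2213.77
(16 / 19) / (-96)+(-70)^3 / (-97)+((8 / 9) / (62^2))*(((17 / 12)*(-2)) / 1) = 338192296385 / 95640642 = 3536.07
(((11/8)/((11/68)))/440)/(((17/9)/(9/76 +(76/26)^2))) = 0.09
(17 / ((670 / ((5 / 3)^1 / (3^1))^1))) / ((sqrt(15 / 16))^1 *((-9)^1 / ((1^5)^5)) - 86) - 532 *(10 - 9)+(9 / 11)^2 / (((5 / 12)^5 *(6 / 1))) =-13969655103061084 / 26704686009375+34 *sqrt(15) / 7847107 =-523.12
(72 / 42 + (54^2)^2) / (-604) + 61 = -14815874 / 1057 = -14016.91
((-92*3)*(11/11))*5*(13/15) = -1196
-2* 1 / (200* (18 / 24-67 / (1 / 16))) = 1 / 107125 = 0.00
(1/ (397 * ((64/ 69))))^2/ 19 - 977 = -11983650266471/ 12265762816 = -977.00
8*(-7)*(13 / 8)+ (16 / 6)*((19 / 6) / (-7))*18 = -789 / 7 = -112.71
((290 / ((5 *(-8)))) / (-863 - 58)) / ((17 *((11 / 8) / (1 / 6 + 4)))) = 725 / 516681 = 0.00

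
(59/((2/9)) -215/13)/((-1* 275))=-0.91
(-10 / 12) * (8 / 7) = -20 / 21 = -0.95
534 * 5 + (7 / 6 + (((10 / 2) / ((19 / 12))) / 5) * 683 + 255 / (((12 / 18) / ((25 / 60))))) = 1487431 / 456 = 3261.91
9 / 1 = 9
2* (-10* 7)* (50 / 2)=-3500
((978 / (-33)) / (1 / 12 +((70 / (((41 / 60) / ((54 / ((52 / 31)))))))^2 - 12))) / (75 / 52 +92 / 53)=-3062897599008 / 3572049652834698277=-0.00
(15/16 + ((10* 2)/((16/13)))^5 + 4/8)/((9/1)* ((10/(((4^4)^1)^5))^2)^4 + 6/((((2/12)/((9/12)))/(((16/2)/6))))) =9454226978582332937814951010940503923809647949663482758875699943871669497759950202138428031933349888/300373176926377980336799927430093266116005323456404295773802726099999648937902577346979046991081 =31474.94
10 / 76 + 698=26529 / 38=698.13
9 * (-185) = -1665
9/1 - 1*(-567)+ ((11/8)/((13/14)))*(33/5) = 152301/260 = 585.77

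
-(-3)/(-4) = -3/4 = -0.75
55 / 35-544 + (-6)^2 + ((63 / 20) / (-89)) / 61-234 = -562770581 / 760060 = -740.43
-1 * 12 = -12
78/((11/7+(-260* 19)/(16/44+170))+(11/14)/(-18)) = -2631096/926585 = -2.84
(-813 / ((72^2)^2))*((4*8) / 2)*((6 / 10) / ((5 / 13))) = -3523 / 4665600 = -0.00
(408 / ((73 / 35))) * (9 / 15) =8568 / 73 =117.37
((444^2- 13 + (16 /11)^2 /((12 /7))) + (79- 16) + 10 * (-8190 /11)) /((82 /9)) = 103314399 /4961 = 20825.32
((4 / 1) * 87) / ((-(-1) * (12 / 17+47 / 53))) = 313548 / 1435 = 218.50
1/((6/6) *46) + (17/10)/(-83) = 12/9545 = 0.00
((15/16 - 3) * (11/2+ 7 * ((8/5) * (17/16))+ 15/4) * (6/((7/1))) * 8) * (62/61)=-1298187/4270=-304.03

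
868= 868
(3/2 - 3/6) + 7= 8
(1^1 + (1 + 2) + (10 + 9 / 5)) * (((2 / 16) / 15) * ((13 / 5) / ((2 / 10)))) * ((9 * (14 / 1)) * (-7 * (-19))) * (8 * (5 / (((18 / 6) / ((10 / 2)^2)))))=9561370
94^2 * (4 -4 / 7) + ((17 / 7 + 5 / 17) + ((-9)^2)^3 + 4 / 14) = 66846925 / 119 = 561738.87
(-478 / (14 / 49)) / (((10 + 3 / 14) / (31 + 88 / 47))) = -36186990 / 6721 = -5384.17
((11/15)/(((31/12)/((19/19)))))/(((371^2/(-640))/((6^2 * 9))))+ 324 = 1380641436/4266871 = 323.57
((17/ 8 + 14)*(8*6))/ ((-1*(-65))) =774/ 65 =11.91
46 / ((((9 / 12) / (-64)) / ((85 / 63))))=-1000960 / 189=-5296.08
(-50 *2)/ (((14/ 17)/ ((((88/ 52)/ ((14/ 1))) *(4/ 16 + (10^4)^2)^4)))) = -119680001196800004488000007480000004675/ 81536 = -1467817911067503979689953000000000.00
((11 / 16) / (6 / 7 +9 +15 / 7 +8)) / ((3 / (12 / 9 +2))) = 11 / 288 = 0.04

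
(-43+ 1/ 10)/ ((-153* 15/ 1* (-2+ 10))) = 143/ 61200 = 0.00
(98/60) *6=49/5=9.80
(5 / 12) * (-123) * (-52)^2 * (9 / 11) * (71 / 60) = -1475877 / 11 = -134170.64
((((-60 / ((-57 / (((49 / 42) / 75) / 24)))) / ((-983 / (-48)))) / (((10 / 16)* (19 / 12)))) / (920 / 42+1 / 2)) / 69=12544 / 576022493175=0.00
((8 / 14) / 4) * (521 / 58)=521 / 406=1.28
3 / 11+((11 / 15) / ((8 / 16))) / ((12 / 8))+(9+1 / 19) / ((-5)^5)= 7333597 / 5878125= 1.25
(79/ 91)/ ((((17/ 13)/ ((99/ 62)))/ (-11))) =-86031/ 7378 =-11.66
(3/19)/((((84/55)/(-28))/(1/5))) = -11/19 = -0.58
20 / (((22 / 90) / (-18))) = -16200 / 11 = -1472.73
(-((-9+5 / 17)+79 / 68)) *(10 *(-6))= -7695 / 17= -452.65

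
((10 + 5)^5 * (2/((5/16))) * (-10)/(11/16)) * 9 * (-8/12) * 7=32659200000/11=2969018181.82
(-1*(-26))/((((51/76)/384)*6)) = 126464/51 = 2479.69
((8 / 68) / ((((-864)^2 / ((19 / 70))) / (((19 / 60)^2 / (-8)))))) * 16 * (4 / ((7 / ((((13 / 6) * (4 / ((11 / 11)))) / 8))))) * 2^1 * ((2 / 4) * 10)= -89167 / 1678944153600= -0.00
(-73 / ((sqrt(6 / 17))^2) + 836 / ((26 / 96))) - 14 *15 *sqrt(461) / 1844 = 224635 / 78 - 105 *sqrt(461) / 922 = 2877.49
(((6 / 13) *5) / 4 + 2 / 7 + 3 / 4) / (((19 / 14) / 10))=2935 / 247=11.88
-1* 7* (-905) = 6335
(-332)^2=110224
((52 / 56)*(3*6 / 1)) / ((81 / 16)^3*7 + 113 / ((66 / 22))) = 1437696 / 81361763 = 0.02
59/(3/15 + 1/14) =4130/19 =217.37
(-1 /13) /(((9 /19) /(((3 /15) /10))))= -19 /5850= -0.00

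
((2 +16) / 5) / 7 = 18 / 35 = 0.51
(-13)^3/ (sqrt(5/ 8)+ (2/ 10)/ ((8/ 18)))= 2340-1300 * sqrt(10)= -1770.96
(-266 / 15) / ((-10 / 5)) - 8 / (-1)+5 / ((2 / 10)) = 628 / 15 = 41.87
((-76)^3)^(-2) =1 / 192699928576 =0.00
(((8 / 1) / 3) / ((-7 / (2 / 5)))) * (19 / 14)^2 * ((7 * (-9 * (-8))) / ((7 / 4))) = -138624 / 1715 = -80.83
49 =49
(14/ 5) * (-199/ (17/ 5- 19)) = 1393/ 39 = 35.72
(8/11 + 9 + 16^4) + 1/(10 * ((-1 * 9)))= 64890259/990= 65545.72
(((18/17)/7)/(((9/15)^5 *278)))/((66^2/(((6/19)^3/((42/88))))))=25000/235872360801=0.00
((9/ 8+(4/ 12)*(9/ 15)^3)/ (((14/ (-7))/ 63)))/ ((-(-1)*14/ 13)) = -140049/ 4000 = -35.01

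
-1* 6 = -6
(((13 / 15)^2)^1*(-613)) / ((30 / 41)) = -4247477 / 6750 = -629.26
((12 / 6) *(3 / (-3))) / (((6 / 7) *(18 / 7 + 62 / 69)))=-1127 / 1676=-0.67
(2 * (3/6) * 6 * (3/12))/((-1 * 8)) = -3/16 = -0.19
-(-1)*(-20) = -20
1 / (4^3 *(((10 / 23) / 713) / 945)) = 3099411 / 128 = 24214.15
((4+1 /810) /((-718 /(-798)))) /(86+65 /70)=3017371 /58981905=0.05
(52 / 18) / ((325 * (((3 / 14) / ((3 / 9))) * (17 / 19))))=532 / 34425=0.02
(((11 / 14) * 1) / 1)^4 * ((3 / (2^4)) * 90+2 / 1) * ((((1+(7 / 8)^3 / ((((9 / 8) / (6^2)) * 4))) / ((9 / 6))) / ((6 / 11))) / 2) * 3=9897711307 / 118013952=83.87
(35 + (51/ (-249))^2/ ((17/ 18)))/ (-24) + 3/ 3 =-76085/ 165336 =-0.46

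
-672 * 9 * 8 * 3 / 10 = -72576 / 5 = -14515.20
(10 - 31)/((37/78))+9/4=-6219/148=-42.02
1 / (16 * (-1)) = -1 / 16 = -0.06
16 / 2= 8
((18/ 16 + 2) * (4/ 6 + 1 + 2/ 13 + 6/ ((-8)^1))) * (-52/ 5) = -835/ 24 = -34.79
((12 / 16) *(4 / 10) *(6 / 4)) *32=72 / 5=14.40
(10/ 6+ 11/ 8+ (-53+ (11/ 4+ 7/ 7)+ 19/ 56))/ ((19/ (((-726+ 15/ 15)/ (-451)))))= -2793425/ 719796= -3.88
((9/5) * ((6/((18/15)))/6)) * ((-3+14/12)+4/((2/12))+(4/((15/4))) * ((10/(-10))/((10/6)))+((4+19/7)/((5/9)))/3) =26833/700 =38.33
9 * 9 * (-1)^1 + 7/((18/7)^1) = -1409/18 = -78.28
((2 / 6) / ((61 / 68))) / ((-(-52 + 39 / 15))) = 340 / 45201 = 0.01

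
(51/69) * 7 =119/23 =5.17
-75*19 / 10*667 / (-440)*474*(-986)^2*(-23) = -50369856103881 / 22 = -2289538913812.77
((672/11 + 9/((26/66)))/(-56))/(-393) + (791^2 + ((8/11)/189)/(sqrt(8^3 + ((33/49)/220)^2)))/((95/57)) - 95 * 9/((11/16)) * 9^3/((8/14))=-6352827433331/5245240 + 224 * sqrt(491724809)/48680756091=-1211160.49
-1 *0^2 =0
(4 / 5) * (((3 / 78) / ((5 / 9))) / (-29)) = -18 / 9425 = -0.00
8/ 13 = 0.62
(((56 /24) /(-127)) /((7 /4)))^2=16 /145161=0.00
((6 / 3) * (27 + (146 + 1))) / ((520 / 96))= 4176 / 65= 64.25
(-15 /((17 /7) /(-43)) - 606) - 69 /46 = -341.91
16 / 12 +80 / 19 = 316 / 57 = 5.54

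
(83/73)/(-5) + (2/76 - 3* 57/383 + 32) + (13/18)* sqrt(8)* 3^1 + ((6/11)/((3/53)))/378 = 13* sqrt(2)/3 + 346540583407/11044084590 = 37.51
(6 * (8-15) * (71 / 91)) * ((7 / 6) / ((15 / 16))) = -7952 / 195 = -40.78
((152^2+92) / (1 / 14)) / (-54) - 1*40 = -54484 / 9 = -6053.78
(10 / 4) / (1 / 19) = 95 / 2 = 47.50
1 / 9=0.11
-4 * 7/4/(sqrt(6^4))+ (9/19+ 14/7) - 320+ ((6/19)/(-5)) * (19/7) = -7610339/23940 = -317.89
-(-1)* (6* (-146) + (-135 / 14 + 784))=-1423 / 14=-101.64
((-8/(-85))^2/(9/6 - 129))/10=-0.00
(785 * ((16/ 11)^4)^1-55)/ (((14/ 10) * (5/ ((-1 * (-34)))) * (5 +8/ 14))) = 1721777170/ 570999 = 3015.38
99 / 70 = 1.41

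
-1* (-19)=19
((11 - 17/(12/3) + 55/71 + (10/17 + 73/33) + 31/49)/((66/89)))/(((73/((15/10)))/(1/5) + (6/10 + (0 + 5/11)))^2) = 190337787425/769343961244544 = 0.00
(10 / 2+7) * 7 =84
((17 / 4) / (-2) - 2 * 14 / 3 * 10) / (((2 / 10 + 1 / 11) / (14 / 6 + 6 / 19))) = -19026755 / 21888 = -869.28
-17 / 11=-1.55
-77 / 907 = -0.08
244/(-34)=-122/17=-7.18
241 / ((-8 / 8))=-241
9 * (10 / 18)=5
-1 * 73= -73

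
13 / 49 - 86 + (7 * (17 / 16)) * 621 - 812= 2917227 / 784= 3720.95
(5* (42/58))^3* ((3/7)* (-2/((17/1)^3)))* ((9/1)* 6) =-53581500/119823157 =-0.45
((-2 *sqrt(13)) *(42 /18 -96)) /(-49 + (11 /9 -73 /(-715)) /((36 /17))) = -21698820 *sqrt(13) /5603233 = -13.96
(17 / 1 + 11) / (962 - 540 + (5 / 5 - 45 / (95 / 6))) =532 / 7983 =0.07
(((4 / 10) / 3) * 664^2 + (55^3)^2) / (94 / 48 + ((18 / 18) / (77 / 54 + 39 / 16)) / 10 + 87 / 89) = 493406252547498776 / 52792871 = 9346077286.60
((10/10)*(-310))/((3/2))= -206.67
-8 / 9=-0.89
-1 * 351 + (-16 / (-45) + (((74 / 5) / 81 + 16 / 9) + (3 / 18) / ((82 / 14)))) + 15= -11080699 / 33210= -333.66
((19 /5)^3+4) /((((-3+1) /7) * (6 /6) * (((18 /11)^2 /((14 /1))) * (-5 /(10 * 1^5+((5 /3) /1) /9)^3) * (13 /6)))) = 483946176175 /4605822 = 105072.70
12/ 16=0.75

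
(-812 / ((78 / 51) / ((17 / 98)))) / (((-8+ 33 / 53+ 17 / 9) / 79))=18577719 / 14014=1325.65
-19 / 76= -1 / 4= -0.25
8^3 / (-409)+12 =10.75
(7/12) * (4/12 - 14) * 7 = -2009/36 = -55.81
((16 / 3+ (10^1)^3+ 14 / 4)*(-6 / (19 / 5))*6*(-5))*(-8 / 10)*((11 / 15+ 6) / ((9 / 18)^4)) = -78253184 / 19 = -4118588.63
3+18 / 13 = 57 / 13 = 4.38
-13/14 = -0.93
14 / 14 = 1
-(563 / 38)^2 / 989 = -316969 / 1428116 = -0.22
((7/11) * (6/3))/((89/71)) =994/979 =1.02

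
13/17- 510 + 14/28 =-17297/34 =-508.74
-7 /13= -0.54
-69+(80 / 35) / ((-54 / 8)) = -13105 / 189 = -69.34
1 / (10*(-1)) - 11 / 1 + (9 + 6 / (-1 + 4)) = -1 / 10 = -0.10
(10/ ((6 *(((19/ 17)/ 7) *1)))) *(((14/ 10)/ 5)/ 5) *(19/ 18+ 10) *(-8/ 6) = -8.62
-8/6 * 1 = -4/3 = -1.33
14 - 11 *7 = -63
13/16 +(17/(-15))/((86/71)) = -1271/10320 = -0.12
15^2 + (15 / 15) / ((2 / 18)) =234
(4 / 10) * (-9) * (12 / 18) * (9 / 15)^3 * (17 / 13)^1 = -5508 / 8125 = -0.68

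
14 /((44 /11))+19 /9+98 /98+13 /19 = 7.30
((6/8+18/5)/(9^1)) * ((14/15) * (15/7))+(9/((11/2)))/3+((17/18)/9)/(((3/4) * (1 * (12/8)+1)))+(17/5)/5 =300457/133650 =2.25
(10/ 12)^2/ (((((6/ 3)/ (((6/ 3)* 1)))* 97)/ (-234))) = -1.68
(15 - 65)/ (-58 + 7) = 50/ 51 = 0.98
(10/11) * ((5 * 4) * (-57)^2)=649800/11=59072.73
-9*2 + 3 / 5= -87 / 5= -17.40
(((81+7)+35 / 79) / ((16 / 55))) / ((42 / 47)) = 6020465 / 17696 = 340.22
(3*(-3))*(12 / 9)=-12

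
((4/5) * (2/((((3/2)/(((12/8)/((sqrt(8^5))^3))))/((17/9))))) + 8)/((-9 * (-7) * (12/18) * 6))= 17 * sqrt(2)/11890851840 + 2/63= 0.03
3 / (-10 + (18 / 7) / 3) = -21 / 64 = -0.33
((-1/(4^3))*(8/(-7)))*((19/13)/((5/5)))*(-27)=-513/728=-0.70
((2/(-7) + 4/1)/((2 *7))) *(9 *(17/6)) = 663/98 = 6.77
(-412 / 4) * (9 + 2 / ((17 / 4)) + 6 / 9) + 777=-13624 / 51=-267.14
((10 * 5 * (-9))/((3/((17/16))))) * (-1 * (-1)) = -1275/8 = -159.38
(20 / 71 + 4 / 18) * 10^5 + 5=32203195 / 639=50396.24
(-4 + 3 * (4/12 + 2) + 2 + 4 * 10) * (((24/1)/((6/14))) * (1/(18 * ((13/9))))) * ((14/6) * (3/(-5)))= -1764/13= -135.69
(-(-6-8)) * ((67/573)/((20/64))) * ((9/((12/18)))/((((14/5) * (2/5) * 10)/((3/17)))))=3618/3247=1.11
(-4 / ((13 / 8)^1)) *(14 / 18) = -224 / 117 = -1.91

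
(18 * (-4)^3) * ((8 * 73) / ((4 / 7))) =-1177344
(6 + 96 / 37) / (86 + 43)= 106 / 1591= 0.07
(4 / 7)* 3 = 12 / 7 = 1.71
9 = 9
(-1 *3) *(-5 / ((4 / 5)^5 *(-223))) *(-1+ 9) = -1.64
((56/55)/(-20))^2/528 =49/9982500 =0.00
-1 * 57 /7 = -57 /7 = -8.14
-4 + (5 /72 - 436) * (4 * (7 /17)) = -220933 /306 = -722.00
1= 1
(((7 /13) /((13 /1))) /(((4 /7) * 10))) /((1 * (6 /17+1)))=833 /155480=0.01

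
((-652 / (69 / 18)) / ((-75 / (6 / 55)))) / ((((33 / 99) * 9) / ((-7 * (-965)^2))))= -680017744 / 1265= -537563.43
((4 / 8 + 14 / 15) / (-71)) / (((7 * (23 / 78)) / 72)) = -40248 / 57155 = -0.70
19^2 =361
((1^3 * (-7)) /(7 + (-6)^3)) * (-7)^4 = 16807 /209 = 80.42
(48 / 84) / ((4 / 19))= 19 / 7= 2.71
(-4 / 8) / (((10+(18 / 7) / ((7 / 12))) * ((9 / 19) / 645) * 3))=-200165 / 12708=-15.75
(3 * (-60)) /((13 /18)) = -3240 /13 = -249.23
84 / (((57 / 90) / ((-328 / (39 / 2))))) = -551040 / 247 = -2230.93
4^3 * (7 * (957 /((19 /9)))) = 3858624 /19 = 203085.47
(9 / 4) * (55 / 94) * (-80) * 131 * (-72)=46688400 / 47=993370.21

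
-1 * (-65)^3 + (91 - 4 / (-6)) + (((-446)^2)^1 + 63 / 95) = 134985499 / 285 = 473633.33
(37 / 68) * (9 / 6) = 111 / 136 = 0.82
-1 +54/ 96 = -7/ 16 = -0.44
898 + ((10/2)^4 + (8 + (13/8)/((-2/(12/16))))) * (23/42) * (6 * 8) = 981167/56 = 17520.84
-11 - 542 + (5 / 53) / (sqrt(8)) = -553 + 5 * sqrt(2) / 212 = -552.97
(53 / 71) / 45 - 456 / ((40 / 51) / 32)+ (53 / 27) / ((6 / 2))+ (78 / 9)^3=-516243292 / 28755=-17953.17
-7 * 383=-2681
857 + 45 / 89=76318 / 89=857.51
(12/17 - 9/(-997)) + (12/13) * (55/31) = 16069491/6830447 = 2.35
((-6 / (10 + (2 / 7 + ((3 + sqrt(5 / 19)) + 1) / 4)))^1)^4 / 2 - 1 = -12432533620883885864695153 / 12950505561332387140222321 - 2414033494292783333376 *sqrt(95) / 12950505561332387140222321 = -0.96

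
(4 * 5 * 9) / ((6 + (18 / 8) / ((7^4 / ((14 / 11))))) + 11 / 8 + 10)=5433120 / 524483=10.36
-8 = -8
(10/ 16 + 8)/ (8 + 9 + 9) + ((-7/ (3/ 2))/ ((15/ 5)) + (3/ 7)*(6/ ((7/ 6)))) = 89917/ 91728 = 0.98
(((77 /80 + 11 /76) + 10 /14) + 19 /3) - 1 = 228383 /31920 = 7.15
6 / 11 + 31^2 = 10577 / 11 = 961.55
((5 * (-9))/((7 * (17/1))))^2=2025/14161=0.14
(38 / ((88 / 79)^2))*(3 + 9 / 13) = 355737 / 3146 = 113.08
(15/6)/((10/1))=1/4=0.25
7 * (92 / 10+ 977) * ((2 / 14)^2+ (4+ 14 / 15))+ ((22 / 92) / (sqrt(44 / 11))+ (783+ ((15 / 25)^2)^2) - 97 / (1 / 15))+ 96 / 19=769284069173 / 22942500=33530.96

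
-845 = -845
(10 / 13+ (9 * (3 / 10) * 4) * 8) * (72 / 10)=627.62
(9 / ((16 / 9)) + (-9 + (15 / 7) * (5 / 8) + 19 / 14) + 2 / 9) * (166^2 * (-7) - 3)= 198103165 / 1008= 196530.92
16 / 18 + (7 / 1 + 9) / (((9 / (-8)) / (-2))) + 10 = 118 / 3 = 39.33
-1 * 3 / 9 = -1 / 3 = -0.33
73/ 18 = 4.06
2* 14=28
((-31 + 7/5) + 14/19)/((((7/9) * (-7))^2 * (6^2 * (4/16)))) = -24678/228095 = -0.11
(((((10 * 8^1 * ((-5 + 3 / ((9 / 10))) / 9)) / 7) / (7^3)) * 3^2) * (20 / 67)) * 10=-80000 / 482601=-0.17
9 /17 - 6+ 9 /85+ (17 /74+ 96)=571541 /6290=90.87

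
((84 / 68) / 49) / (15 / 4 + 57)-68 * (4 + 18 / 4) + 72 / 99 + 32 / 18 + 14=-59534704 / 106029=-561.49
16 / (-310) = -8 / 155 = -0.05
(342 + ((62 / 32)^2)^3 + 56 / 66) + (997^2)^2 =547034187932864717665 / 553648128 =988053892476.75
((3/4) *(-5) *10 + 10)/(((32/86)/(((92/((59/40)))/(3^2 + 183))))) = -271975/11328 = -24.01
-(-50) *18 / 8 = 225 / 2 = 112.50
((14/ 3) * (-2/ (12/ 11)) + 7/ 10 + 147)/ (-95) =-1.46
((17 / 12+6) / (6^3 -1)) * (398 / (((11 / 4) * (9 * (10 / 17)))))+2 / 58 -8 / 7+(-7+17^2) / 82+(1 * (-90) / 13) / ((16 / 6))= 93621678277 / 138180942900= 0.68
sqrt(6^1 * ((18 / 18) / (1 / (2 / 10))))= 1.10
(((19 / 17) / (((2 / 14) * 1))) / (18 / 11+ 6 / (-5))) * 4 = 7315 / 102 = 71.72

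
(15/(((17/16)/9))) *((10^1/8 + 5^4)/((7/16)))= 21643200/119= 181875.63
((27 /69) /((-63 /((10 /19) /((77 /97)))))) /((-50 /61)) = 5917 /1177715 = 0.01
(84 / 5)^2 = 7056 / 25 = 282.24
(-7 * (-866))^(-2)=1 / 36747844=0.00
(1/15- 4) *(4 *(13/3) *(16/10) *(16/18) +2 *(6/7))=-1470044/14175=-103.71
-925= -925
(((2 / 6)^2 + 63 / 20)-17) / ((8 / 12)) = -2473 / 120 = -20.61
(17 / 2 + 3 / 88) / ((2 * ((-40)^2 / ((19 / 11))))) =14269 / 3097600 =0.00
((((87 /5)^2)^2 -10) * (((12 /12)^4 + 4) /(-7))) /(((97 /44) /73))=-183994637332 /84875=-2167830.78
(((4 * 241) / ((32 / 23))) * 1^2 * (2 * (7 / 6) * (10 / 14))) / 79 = 27715 / 1896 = 14.62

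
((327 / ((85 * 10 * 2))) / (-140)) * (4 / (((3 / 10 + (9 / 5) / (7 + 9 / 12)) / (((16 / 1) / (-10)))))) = 0.02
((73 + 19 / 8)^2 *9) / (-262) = -3272481 / 16768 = -195.16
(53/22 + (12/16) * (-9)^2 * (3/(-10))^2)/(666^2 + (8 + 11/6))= 103971/5855069000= 0.00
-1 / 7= -0.14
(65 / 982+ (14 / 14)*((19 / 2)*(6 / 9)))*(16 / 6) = 75412 / 4419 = 17.07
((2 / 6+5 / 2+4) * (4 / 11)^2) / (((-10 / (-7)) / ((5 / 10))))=574 / 1815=0.32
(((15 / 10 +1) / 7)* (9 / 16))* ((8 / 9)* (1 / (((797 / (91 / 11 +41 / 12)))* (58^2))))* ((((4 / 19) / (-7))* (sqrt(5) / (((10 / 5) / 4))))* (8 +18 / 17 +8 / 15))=-1887089* sqrt(5) / 4200955735284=-0.00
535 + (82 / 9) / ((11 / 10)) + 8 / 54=161399 / 297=543.43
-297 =-297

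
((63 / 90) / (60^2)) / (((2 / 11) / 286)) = 11011 / 36000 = 0.31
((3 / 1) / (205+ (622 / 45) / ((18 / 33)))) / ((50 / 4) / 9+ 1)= 3645 / 668564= 0.01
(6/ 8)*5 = 15/ 4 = 3.75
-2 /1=-2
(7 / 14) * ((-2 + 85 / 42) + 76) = 3193 / 84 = 38.01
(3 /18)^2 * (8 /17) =2 /153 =0.01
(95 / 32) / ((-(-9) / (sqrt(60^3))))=475* sqrt(15) / 12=153.31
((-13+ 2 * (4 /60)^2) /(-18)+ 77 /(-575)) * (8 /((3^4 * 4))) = 10951 /754515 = 0.01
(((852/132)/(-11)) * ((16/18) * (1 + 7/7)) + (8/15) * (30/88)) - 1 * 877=-955991/1089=-877.86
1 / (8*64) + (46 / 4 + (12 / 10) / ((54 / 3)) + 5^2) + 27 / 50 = 37.11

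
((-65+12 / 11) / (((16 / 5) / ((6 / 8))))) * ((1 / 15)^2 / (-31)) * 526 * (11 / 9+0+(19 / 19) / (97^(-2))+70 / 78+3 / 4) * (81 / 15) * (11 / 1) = 162878149439 / 257920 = 631506.47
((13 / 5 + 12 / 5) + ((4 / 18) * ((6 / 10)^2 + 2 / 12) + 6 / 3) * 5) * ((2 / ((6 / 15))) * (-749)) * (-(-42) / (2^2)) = -5515636 / 9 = -612848.44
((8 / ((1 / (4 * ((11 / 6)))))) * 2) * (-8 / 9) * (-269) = 757504 / 27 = 28055.70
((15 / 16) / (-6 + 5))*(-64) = 60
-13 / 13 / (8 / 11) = -11 / 8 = -1.38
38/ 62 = 0.61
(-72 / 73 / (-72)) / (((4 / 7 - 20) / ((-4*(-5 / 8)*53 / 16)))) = -1855 / 317696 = -0.01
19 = 19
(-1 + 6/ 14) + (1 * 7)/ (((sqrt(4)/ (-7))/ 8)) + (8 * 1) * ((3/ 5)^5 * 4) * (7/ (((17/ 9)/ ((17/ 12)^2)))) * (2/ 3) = -184.23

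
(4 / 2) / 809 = 0.00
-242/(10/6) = -726/5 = -145.20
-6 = -6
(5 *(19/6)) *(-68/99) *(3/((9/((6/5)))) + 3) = -10982/297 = -36.98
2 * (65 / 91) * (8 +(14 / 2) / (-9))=650 / 63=10.32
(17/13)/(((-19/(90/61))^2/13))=137700/1343281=0.10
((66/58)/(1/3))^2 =9801/841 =11.65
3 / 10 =0.30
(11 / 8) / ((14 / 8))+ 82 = 1159 / 14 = 82.79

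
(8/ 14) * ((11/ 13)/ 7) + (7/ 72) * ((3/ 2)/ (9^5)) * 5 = 124733783/ 1805482224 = 0.07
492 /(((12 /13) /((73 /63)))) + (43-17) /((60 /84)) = 206011 /315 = 654.00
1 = 1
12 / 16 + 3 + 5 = 35 / 4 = 8.75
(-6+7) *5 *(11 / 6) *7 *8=1540 / 3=513.33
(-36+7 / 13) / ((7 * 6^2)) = -461 / 3276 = -0.14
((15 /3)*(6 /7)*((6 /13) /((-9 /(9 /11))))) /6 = -30 /1001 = -0.03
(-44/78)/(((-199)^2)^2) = -22/61161328839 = -0.00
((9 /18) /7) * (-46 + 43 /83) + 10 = 7845 /1162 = 6.75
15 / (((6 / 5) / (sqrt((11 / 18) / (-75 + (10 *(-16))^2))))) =5 *sqrt(22462) / 12252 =0.06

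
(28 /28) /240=1 /240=0.00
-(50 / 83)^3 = -125000 / 571787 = -0.22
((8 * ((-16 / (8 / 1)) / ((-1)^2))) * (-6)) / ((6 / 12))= 192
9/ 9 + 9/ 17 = 1.53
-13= -13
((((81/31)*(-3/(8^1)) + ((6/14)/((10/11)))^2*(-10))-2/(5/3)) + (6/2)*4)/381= 153879/7716520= 0.02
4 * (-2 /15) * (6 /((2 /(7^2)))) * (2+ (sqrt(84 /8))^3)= -2058 * sqrt(42) /5 - 784 /5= -2824.27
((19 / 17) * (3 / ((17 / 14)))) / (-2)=-1.38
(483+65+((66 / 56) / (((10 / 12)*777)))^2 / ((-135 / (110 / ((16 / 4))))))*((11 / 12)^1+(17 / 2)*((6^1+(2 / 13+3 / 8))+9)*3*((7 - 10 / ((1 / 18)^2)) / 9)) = -95929409354983108967 / 1230641193600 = -77950754.33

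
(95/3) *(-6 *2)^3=-54720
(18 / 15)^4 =1296 / 625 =2.07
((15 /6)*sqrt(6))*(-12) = -30*sqrt(6) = -73.48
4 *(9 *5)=180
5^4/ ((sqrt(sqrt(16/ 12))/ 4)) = 1250 * sqrt(2) * 3^(1/ 4) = 2326.51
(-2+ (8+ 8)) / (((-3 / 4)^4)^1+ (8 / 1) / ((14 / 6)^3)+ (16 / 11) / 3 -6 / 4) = -40567296 / 199961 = -202.88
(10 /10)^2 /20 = 1 /20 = 0.05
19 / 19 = 1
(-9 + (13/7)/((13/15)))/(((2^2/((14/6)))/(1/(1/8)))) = -32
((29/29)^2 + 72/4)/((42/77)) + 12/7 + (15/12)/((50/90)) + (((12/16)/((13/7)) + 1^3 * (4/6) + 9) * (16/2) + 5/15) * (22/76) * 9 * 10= 44533273/20748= 2146.39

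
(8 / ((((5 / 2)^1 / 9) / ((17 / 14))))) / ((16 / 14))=153 / 5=30.60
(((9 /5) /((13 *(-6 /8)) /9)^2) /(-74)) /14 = -324 /218855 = -0.00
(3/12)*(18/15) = 3/10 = 0.30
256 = 256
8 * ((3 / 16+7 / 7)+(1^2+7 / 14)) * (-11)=-473 / 2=-236.50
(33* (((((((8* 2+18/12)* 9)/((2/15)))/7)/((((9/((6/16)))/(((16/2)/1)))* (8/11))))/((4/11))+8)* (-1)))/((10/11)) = -10254387/1280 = -8011.24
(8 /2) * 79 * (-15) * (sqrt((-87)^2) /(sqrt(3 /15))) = -412380 * sqrt(5) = -922109.71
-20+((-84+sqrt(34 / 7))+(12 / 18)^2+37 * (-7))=-3263 / 9+sqrt(238) / 7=-360.35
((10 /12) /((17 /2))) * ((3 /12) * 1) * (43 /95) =43 /3876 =0.01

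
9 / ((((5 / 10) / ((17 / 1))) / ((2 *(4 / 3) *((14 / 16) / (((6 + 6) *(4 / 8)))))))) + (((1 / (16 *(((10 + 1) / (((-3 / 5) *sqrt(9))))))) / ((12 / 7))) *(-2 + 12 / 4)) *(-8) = 52381 / 440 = 119.05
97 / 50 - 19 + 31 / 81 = -67543 / 4050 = -16.68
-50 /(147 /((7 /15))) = -10 /63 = -0.16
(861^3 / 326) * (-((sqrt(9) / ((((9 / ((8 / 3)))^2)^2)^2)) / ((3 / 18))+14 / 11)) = -5197279165705196017 / 2083934810331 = -2493973.97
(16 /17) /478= 8 /4063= 0.00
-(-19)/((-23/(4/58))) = -38/667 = -0.06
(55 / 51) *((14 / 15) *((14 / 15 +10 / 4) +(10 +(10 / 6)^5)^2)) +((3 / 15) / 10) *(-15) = 9561293351 / 18068994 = 529.15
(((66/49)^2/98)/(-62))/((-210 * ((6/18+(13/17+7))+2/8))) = 37026/217386527995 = 0.00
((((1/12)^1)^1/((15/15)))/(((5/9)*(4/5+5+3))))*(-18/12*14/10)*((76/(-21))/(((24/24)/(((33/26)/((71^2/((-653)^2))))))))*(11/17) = 802075329/89124880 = 9.00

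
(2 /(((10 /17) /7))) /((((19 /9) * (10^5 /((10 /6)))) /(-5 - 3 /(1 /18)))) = -21063 /1900000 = -0.01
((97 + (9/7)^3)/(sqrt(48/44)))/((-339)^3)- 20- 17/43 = -877/43- 17000 * sqrt(33)/40088007351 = -20.40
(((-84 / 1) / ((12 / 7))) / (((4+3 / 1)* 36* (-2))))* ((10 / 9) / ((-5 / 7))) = -49 / 324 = -0.15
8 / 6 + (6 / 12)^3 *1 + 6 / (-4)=-1 / 24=-0.04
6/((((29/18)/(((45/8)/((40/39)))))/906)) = 4293081/232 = 18504.66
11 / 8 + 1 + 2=35 / 8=4.38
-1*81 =-81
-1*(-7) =7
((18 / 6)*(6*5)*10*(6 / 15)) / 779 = 360 / 779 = 0.46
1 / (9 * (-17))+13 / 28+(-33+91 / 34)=-127945 / 4284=-29.87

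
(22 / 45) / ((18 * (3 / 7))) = 77 / 1215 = 0.06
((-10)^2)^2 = 10000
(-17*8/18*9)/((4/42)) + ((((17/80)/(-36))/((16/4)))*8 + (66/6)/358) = -184035763/257760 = -713.98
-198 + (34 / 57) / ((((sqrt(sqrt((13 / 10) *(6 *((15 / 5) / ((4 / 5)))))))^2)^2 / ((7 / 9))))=-197.98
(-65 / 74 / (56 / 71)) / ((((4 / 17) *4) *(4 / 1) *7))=-78455 / 1856512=-0.04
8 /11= 0.73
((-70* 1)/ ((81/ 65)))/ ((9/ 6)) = -9100/ 243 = -37.45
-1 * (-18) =18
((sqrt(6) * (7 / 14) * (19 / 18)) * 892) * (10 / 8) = 1441.46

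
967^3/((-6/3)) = -904231063/2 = -452115531.50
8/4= 2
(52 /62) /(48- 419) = -26 /11501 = -0.00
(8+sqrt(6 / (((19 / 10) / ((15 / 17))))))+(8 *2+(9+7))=30 *sqrt(323) / 323+40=41.67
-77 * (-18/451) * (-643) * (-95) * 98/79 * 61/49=938998620/3239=289903.87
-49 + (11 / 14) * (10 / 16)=-5433 / 112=-48.51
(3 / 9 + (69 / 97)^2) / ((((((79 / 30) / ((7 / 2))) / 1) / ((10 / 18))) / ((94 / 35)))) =11135240 / 6689799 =1.66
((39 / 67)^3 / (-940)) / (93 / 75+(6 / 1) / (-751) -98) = 222742845 / 102729203384636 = 0.00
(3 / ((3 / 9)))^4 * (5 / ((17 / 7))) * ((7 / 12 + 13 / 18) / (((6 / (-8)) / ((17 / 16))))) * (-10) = 1998675 / 8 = 249834.38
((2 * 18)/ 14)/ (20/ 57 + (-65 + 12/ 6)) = -1026/ 24997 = -0.04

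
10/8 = 5/4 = 1.25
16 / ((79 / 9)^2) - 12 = -73596 / 6241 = -11.79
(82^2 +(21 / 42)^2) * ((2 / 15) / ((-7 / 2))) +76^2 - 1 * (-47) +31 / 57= 3702309 / 665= 5567.38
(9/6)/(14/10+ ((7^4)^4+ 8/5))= 3/66465861139208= 0.00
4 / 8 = 1 / 2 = 0.50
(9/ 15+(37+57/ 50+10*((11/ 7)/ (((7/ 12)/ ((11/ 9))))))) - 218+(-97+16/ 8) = -1773811/ 7350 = -241.33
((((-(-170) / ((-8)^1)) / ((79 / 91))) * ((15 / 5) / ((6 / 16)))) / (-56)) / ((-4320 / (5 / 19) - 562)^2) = 85 / 7006752688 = 0.00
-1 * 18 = -18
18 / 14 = 9 / 7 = 1.29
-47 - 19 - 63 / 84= -267 / 4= -66.75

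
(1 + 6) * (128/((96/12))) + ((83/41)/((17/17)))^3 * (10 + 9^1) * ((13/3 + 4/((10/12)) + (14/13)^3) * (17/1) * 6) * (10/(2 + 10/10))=556540.27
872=872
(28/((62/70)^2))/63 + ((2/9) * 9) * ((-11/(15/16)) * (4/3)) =-1328588/43245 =-30.72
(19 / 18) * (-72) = -76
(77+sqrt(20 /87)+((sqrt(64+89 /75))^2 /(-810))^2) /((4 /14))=7 * sqrt(435) /87+1989380503747 /7381125000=271.20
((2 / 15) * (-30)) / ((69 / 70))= -280 / 69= -4.06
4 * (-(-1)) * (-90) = -360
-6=-6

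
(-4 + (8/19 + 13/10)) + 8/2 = 327/190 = 1.72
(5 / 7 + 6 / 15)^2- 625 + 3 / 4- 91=-3498641 / 4900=-714.01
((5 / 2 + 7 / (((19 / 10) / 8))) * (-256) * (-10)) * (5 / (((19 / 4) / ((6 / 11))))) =186624000 / 3971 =46996.73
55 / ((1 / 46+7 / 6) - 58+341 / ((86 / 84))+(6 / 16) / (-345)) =6527400 / 32786191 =0.20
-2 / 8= -0.25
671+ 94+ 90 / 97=74295 / 97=765.93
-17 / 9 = -1.89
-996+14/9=-8950/9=-994.44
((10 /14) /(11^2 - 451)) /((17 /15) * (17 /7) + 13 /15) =-1 /1672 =-0.00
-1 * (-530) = 530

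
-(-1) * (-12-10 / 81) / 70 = -491 / 2835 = -0.17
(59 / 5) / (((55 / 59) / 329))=1145249 / 275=4164.54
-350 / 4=-175 / 2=-87.50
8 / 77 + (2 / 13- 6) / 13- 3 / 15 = -35513 / 65065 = -0.55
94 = 94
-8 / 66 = -4 / 33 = -0.12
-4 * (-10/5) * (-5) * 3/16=-15/2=-7.50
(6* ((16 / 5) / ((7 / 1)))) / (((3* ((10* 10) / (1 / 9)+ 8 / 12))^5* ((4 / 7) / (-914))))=-1371 / 45006655907317510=-0.00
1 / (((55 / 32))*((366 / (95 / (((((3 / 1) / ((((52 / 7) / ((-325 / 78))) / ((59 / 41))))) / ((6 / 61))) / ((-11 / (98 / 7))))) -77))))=-94867792 / 806805825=-0.12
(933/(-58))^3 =-812166237/195112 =-4162.56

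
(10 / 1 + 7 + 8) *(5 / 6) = 125 / 6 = 20.83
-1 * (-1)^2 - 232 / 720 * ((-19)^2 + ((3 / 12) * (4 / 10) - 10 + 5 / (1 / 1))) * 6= -34473 / 50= -689.46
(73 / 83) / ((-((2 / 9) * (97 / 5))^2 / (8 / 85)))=-0.00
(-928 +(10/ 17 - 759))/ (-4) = 28669/ 68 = 421.60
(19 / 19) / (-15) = -1 / 15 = -0.07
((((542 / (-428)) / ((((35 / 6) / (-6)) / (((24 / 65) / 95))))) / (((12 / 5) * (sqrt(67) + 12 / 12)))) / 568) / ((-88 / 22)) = 813 / 57794937200 - 813 * sqrt(67) / 57794937200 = -0.00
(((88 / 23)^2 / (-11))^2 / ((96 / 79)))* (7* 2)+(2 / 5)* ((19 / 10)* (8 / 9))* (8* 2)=1965302912 / 62964225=31.21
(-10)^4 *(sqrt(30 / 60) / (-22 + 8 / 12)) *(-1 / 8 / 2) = 1875 *sqrt(2) / 128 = 20.72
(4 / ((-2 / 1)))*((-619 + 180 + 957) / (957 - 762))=-1036 / 195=-5.31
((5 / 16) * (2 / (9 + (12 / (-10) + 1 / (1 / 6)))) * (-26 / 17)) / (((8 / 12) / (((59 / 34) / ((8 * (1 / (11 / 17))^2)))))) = -2320175 / 245885824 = -0.01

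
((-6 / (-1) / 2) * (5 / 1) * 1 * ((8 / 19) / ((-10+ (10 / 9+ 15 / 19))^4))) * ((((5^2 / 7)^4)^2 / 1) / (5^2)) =52736600390625000 / 33939340296816241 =1.55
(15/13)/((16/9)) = 135/208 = 0.65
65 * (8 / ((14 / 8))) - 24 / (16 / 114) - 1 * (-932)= 7407 / 7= 1058.14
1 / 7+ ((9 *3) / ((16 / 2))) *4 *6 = 568 / 7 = 81.14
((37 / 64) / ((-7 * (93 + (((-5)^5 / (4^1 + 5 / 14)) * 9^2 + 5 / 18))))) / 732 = 111 / 57061832576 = 0.00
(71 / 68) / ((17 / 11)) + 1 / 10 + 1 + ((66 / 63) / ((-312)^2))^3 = 2739742829088633305311 / 1542990699808271400960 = 1.78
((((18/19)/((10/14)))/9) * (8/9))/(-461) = -112/394155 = -0.00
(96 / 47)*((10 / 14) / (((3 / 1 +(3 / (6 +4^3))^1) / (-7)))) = -11200 / 3337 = -3.36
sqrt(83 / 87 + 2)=sqrt(22359) / 87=1.72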